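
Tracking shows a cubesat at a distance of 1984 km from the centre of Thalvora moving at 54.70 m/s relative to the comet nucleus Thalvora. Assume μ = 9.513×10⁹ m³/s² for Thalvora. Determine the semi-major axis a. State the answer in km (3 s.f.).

a ≈ 1440 km

r = 1.984×10⁶ m.
Specific orbital energy ε = v²/2 − μ/r = (54.70)²/2 − 9.513×10⁹/1.984×10⁶ = -3.299×10³ J/kg.
Since ε = −μ/(2a), a = −μ/(2ε) = 1.442×10⁶ m = 1441.9 km.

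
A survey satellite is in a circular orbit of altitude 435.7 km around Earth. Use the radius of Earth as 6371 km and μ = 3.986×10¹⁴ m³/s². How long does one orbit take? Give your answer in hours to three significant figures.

T ≈ 1.55 hours

r = 6371 + 435.7 = 6806.7 km = 6.8067×10⁶ m.
Kepler's third law: T = 2π√(r³/μ) = 2π√((6.807×10⁶)³ / 3.986×10¹⁴).
r³/μ = 7.912×10⁵ s², so T = 2π × 8.895×10² = 5.589×10³ s.
Converting: 5.589×10³ s ÷ 3600 = 1.552 hours.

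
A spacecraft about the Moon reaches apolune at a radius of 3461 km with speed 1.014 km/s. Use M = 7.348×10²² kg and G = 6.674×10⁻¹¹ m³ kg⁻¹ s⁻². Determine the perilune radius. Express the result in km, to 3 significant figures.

perilune radius ≈ 1970 km

μ = GM = 6.674×10⁻¹¹ × 7.348×10²² = 4.904×10¹² m³/s².
r_a = 3.461×10⁶ m.
Specific energy ε = v²/2 − μ/r = -9.028×10⁵ J/kg, so a = −μ/(2ε) = 2.716×10⁶ m.
The apsides satisfy r_p + r_a = 2a, so the perilune radius is 2a − r_a = 1.971×10⁶ m = 1970.8 km.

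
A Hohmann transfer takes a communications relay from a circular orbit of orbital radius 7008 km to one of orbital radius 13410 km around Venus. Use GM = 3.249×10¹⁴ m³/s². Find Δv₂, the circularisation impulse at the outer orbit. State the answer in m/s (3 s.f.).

r₁ = 7008 km = 7.008×10⁶ m.
r₂ = 13410 km = 1.341×10⁷ m.
Transfer ellipse a_t = (r₁ + r₂)/2 = 1.021×10⁷ m.
At r₁: circular v_c1 = √(μ/r₁) = 6809 m/s; transfer-periapsis v_p = √[μ(2/r₁ − 1/a_t)] = 7804 m/s.
At r₂: circular v_c2 = √(μ/r₂) = 4922 m/s; transfer-apoapsis v_a = √[μ(2/r₂ − 1/a_t)] = 4078 m/s.
Δv₂ = v_c2 − v_a = 844.0 m/s.

Δv ≈ 844 m/s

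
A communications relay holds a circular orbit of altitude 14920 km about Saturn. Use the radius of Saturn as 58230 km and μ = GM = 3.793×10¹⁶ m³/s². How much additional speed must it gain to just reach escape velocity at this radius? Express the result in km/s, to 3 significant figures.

Δv ≈ 9.43 km/s

r = 58230 + 14920 = 73150 km = 7.3150×10⁷ m.
Circular speed v_c = √(μ/r) = 22770 m/s.
Escape speed v_esc = √(2μ/r) = √2 × v_c = 32200 m/s.
Δv = v_esc − v_c = 9432 m/s = 9.432 km/s.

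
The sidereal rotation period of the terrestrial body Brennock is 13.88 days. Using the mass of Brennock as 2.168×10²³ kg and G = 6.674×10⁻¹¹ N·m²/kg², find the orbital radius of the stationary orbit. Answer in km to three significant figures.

μ = GM = 6.674×10⁻¹¹ × 2.168×10²³ = 1.447×10¹³ m³/s².
T = 13.88 days = 1.199×10⁶ s.
A synchronous orbit has period T, so by Kepler's third law a = (μT²/4π²)^(1/3).
μT²/4π² = 1.447×10¹³ × (1.199×10⁶)² / 39.48 = 5.271×10²³ m³.
a = 8.078×10⁷ m = 80779 km.

r_sync ≈ 80800 km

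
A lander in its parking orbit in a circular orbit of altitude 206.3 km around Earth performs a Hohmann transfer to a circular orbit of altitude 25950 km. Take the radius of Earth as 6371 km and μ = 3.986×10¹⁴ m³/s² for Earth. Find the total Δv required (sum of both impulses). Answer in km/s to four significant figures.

r₁ = 6371 + 206.3 = 6577.3 km = 6.5773×10⁶ m.
r₂ = 6371 + 25950 = 32321 km = 3.2321×10⁷ m.
Transfer ellipse a_t = (r₁ + r₂)/2 = 1.945×10⁷ m.
At r₁: circular v_c1 = √(μ/r₁) = 7785 m/s; transfer-perigee v_p = √[μ(2/r₁ − 1/a_t)] = 10040 m/s.
Δv₁ = v_p − v_c1 = 2251 m/s.
At r₂: circular v_c2 = √(μ/r₂) = 3512 m/s; transfer-apogee v_a = √[μ(2/r₂ − 1/a_t)] = 2042 m/s.
Δv₂ = v_c2 − v_a = 1470 m/s.
Total Δv = Δv₁ + Δv₂ = 3720 m/s = 3.720 km/s.

Δv_total ≈ 3.720 km/s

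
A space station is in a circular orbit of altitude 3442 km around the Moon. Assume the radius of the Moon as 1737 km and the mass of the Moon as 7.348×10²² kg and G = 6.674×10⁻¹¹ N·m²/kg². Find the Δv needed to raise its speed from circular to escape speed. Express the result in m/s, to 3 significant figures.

μ = GM = 6.674×10⁻¹¹ × 7.348×10²² = 4.904×10¹² m³/s².
r = 1737 + 3442 = 5179.0 km = 5.1790×10⁶ m.
Circular speed v_c = √(μ/r) = 973.1 m/s.
Escape speed v_esc = √(2μ/r) = √2 × v_c = 1376 m/s.
Δv = v_esc − v_c = 403.1 m/s.

Δv ≈ 403 m/s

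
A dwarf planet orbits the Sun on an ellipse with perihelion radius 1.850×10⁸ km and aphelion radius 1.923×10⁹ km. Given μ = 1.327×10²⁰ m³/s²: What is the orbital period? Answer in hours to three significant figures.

T ≈ 164000 hours

Semi-major axis a = (r_p + r_a)/2 = (1.8500×10⁸ + 1.9230×10⁹)/2 = 1.0540×10⁹ km = 1.054×10¹² m.
By Kepler's third law T = 2π√(a³/μ) = 2π × 9.393×10⁷ = 5.902×10⁸ s.
= 1.639×10⁵ hours.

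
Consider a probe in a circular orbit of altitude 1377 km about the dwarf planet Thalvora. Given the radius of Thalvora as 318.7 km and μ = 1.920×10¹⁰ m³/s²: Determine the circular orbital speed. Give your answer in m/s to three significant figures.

v ≈ 106 m/s

r = 318.7 + 1377 = 1695.7 km = 1.6957×10⁶ m.
For a circular orbit v = √(μ/r) = √(1.920×10¹⁰ / 1.696×10⁶) = √(1.132×10⁴) = 106.4 m/s.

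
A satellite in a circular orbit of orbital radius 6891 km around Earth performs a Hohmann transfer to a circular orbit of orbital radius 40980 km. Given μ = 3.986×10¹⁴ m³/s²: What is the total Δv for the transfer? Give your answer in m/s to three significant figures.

Δv_total ≈ 3790 m/s

r₁ = 6891 km = 6.891×10⁶ m.
r₂ = 40980 km = 4.098×10⁷ m.
Transfer ellipse a_t = (r₁ + r₂)/2 = 2.394×10⁷ m.
At r₁: circular v_c1 = √(μ/r₁) = 7605 m/s; transfer-perigee v_p = √[μ(2/r₁ − 1/a_t)] = 9952 m/s.
Δv₁ = v_p − v_c1 = 2346 m/s.
At r₂: circular v_c2 = √(μ/r₂) = 3119 m/s; transfer-apogee v_a = √[μ(2/r₂ − 1/a_t)] = 1673 m/s.
Δv₂ = v_c2 − v_a = 1445 m/s.
Total Δv = Δv₁ + Δv₂ = 3791 m/s.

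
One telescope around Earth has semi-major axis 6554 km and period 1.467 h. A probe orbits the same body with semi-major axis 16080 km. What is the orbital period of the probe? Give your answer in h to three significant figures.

Kepler's third law: T² ∝ a³, so T₂ = T₁ (a₂/a₁)^(3/2).
a₂/a₁ = 2.453, (a₂/a₁)^(3/2) = 3.843.
T₂ = 1.467 × 3.843 = 5.638 h.

T₂ ≈ 5.64 h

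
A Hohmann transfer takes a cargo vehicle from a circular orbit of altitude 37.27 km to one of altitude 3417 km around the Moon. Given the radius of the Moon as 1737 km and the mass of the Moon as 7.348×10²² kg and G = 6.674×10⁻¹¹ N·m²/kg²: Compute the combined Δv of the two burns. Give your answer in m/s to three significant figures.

Δv_total ≈ 643 m/s

μ = GM = 6.674×10⁻¹¹ × 7.348×10²² = 4.904×10¹² m³/s².
r₁ = 1737 + 37.27 = 1774.3 km = 1.7743×10⁶ m.
r₂ = 1737 + 3417 = 5154.0 km = 5.1540×10⁶ m.
Transfer ellipse a_t = (r₁ + r₂)/2 = 3.464×10⁶ m.
At r₁: circular v_c1 = √(μ/r₁) = 1663 m/s; transfer-perilune v_p = √[μ(2/r₁ − 1/a_t)] = 2028 m/s.
Δv₁ = v_p − v_c1 = 365.4 m/s.
At r₂: circular v_c2 = √(μ/r₂) = 975.5 m/s; transfer-apolune v_a = √[μ(2/r₂ − 1/a_t)] = 698.1 m/s.
Δv₂ = v_c2 − v_a = 277.4 m/s.
Total Δv = Δv₁ + Δv₂ = 642.7 m/s.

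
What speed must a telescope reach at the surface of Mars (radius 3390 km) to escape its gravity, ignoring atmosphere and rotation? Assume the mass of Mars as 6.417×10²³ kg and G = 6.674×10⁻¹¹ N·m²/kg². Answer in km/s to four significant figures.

μ = GM = 6.674×10⁻¹¹ × 6.417×10²³ = 4.283×10¹³ m³/s².
r = R = 3.390×10⁶ m.
Escape speed v_esc = √(2μ/r) = √(2 × 4.283×10¹³ / 3.390×10⁶) = √(2.527×10⁷) = 5027 m/s.
= 5.027 km/s.

v_esc ≈ 5.027 km/s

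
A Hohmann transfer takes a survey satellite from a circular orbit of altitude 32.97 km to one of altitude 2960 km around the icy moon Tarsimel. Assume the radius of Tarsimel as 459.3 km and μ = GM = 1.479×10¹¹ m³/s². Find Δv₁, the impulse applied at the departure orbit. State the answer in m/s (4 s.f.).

Δv ≈ 176.6 m/s

r₁ = 459.3 + 32.97 = 492.27 km = 4.9227×10⁵ m.
r₂ = 459.3 + 2960 = 3419.3 km = 3.4193×10⁶ m.
Transfer ellipse a_t = (r₁ + r₂)/2 = 1.956×10⁶ m.
At r₁: circular v_c1 = √(μ/r₁) = 548.1 m/s; transfer-periapsis v_p = √[μ(2/r₁ − 1/a_t)] = 724.8 m/s.
Δv₁ = v_p − v_c1 = 176.6 m/s.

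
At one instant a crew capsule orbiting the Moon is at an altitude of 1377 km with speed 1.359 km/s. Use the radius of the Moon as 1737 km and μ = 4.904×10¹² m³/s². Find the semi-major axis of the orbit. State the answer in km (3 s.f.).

a ≈ 3760 km

r = 1737 + 1377 = 3114.0 km = 3.114×10⁶ m.
Vis-viva rearranged: 1/a = 2/r − v²/μ = 6.423×10⁻⁷ − 3.766×10⁻⁷ = 2.657×10⁻⁷ m⁻¹.
a = 3.764×10⁶ m = 3764.3 km.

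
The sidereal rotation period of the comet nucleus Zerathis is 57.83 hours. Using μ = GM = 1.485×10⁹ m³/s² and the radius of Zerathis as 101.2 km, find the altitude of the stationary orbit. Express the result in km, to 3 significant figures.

h_sync ≈ 1080 km

T = 57.83 hours = 2.082×10⁵ s.
A synchronous orbit has period T, so by Kepler's third law a = (μT²/4π²)^(1/3).
μT²/4π² = 1.485×10⁹ × (2.082×10⁵)² / 39.48 = 1.630×10¹⁸ m³.
a = 1.177×10⁶ m = 1177.0 km.
Altitude h = a − R = 1177.0 − 101.2 = 1075.8 km.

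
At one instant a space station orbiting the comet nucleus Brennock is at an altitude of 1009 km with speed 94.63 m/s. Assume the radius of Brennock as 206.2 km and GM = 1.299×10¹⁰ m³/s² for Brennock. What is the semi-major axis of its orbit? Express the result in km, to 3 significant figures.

a ≈ 1050 km

r = 206.2 + 1009 = 1215.2 km = 1.215×10⁶ m.
Vis-viva rearranged: 1/a = 2/r − v²/μ = 1.646×10⁻⁶ − 6.894×10⁻⁷ = 9.565×10⁻⁷ m⁻¹.
a = 1.046×10⁶ m = 1045.5 km.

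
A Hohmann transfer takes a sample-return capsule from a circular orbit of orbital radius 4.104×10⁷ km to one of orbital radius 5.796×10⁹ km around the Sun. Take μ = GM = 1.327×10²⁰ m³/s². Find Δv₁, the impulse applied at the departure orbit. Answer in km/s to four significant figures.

r₁ = 4.104×10⁷ km = 4.104×10¹⁰ m.
r₂ = 5.796×10⁹ km = 5.796×10¹² m.
Transfer ellipse a_t = (r₁ + r₂)/2 = 2.919×10¹² m.
At r₁: circular v_c1 = √(μ/r₁) = 56860 m/s; transfer-perihelion v_p = √[μ(2/r₁ − 1/a_t)] = 80130 m/s.
Δv₁ = v_p − v_c1 = 23270 m/s.
= 23.27 km/s.

Δv ≈ 23.27 km/s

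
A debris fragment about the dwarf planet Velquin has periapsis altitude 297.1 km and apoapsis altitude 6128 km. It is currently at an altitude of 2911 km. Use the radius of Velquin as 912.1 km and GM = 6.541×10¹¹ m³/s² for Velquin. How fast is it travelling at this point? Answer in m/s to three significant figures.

v ≈ 428 m/s

r_p = 912.1 + 297.1 = 1209.2 km = 1.2092×10⁶ m.
r_a = 912.1 + 6128 = 7040.1 km = 7.0401×10⁶ m.
r = 912.1 + 2911 = 3823.1 km = 3.823×10⁶ m.
Semi-major axis a = (r_p + r_a)/2 = 4124.7 km = 4.125×10⁶ m.
Vis-viva: v² = μ(2/r − 1/a) = 6.541×10¹¹ × (5.231×10⁻⁷ − 2.424×10⁻⁷) = 1.836×10⁵ m²/s².
v = 428.5 m/s.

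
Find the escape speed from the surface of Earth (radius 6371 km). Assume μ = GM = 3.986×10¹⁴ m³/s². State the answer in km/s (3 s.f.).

v_esc ≈ 11.2 km/s

r = R = 6.371×10⁶ m.
Escape speed v_esc = √(2μ/r) = √(2 × 3.986×10¹⁴ / 6.371×10⁶) = √(1.251×10⁸) = 11190 m/s.
= 11.19 km/s.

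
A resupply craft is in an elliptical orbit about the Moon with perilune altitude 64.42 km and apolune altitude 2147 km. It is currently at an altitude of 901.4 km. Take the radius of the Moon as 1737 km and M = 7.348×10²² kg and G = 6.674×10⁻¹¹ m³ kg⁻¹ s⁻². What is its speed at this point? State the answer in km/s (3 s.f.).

μ = GM = 6.674×10⁻¹¹ × 7.348×10²² = 4.904×10¹² m³/s².
r_p = 1737 + 64.42 = 1801.4 km = 1.8014×10⁶ m.
r_a = 1737 + 2147 = 3884.0 km = 3.8840×10⁶ m.
r = 1737 + 901.4 = 2638.4 km = 2.638×10⁶ m.
Semi-major axis a = (r_p + r_a)/2 = 2842.7 km = 2.843×10⁶ m.
Vis-viva: v² = μ(2/r − 1/a) = 4.904×10¹² × (7.580×10⁻⁷ − 3.518×10⁻⁷) = 1.992×10⁶ m²/s².
v = 1411 m/s = 1.411 km/s.

v ≈ 1.41 km/s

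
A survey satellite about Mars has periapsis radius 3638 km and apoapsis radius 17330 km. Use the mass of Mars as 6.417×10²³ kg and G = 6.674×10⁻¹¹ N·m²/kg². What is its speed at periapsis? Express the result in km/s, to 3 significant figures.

v ≈ 4.41 km/s

μ = GM = 6.674×10⁻¹¹ × 6.417×10²³ = 4.283×10¹³ m³/s².
Semi-major axis a = (r_p + r_a)/2 = 10484 km = 1.048×10⁷ m.
Vis-viva: v² = μ(2/r − 1/a) = 4.283×10¹³ × (5.498×10⁻⁷ − 9.538×10⁻⁸) = 1.946×10⁷ m²/s².
v = 4411 m/s = 4.411 km/s.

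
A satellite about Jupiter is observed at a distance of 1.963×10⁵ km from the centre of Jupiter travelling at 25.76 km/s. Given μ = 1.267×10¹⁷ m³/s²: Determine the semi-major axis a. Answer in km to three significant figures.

a ≈ 2.02×10⁵ km

r = 1.963×10⁸ m.
Specific orbital energy ε = v²/2 − μ/r = (25760)²/2 − 1.267×10¹⁷/1.963×10⁸ = -3.137×10⁸ J/kg.
Since ε = −μ/(2a), a = −μ/(2ε) = 2.020×10⁸ m = 2.0198×10⁵ km.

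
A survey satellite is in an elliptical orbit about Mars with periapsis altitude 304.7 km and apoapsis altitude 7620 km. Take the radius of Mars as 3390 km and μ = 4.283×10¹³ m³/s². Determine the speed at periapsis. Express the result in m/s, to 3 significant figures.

v ≈ 4170 m/s

r_p = 3390 + 304.7 = 3694.7 km = 3.6947×10⁶ m.
r_a = 3390 + 7620 = 11010 km = 1.1010×10⁷ m.
Semi-major axis a = (r_p + r_a)/2 = 7352.4 km = 7.352×10⁶ m.
Vis-viva: v² = μ(2/r − 1/a) = 4.283×10¹³ × (5.413×10⁻⁷ − 1.360×10⁻⁷) = 1.736×10⁷ m²/s².
v = 4166 m/s.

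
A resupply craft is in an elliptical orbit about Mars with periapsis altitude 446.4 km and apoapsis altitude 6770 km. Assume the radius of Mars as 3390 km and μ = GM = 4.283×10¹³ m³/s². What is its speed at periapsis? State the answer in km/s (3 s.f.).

r_p = 3390 + 446.4 = 3836.4 km = 3.8364×10⁶ m.
r_a = 3390 + 6770 = 10160 km = 1.0160×10⁷ m.
Semi-major axis a = (r_p + r_a)/2 = 6998.2 km = 6.998×10⁶ m.
Vis-viva: v² = μ(2/r − 1/a) = 4.283×10¹³ × (5.213×10⁻⁷ − 1.429×10⁻⁷) = 1.621×10⁷ m²/s².
v = 4026 m/s = 4.026 km/s.

v ≈ 4.03 km/s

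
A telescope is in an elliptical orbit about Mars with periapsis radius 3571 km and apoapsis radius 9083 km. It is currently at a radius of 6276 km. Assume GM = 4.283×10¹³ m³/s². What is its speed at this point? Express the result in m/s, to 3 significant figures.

Semi-major axis a = (r_p + r_a)/2 = 6327.0 km = 6.327×10⁶ m.
Vis-viva: v² = μ(2/r − 1/a) = 4.283×10¹³ × (3.187×10⁻⁷ − 1.581×10⁻⁷) = 6.879×10⁶ m²/s².
v = 2623 m/s.

v ≈ 2620 m/s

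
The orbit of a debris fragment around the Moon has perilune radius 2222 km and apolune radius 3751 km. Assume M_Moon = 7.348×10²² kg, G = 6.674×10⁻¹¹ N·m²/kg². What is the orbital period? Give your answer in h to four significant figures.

μ = GM = 6.674×10⁻¹¹ × 7.348×10²² = 4.904×10¹² m³/s².
Semi-major axis a = (r_p + r_a)/2 = (2222.0 + 3751.0)/2 = 2986.5 km = 2.986×10⁶ m.
By Kepler's third law T = 2π√(a³/μ) = 2π × 2.331×10³ = 1.464×10⁴ s.
= 4.068 h.

T ≈ 4.068 h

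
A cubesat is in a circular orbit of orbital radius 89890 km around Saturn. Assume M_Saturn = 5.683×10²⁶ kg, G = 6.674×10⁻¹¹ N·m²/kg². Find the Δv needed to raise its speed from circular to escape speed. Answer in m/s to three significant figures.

μ = GM = 6.674×10⁻¹¹ × 5.683×10²⁶ = 3.793×10¹⁶ m³/s².
r = 89890 km = 8.989×10⁷ m.
Circular speed v_c = √(μ/r) = 20540 m/s.
Escape speed v_esc = √(2μ/r) = √2 × v_c = 29050 m/s.
Δv = v_esc − v_c = 8508 m/s.

Δv ≈ 8510 m/s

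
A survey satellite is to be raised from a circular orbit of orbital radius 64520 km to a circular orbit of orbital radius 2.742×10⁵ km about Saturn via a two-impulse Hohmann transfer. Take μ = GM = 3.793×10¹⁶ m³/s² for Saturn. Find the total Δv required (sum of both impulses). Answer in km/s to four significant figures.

r₁ = 64520 km = 6.452×10⁷ m.
r₂ = 2.742×10⁵ km = 2.742×10⁸ m.
Transfer ellipse a_t = (r₁ + r₂)/2 = 1.694×10⁸ m.
At r₁: circular v_c1 = √(μ/r₁) = 24250 m/s; transfer-perikrone v_p = √[μ(2/r₁ − 1/a_t)] = 30850 m/s.
Δv₁ = v_p − v_c1 = 6605 m/s.
At r₂: circular v_c2 = √(μ/r₂) = 11760 m/s; transfer-apokrone v_a = √[μ(2/r₂ − 1/a_t)] = 7259 m/s.
Δv₂ = v_c2 − v_a = 4502 m/s.
Total Δv = Δv₁ + Δv₂ = 11110 m/s = 11.11 km/s.

Δv_total ≈ 11.11 km/s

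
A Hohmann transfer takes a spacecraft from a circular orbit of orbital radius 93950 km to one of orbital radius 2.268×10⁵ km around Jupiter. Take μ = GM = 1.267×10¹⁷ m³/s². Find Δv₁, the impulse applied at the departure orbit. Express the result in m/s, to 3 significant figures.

r₁ = 93950 km = 9.395×10⁷ m.
r₂ = 2.268×10⁵ km = 2.268×10⁸ m.
Transfer ellipse a_t = (r₁ + r₂)/2 = 1.604×10⁸ m.
At r₁: circular v_c1 = √(μ/r₁) = 36720 m/s; transfer-perijove v_p = √[μ(2/r₁ − 1/a_t)] = 43670 m/s.
Δv₁ = v_p − v_c1 = 6948 m/s.

Δv ≈ 6950 m/s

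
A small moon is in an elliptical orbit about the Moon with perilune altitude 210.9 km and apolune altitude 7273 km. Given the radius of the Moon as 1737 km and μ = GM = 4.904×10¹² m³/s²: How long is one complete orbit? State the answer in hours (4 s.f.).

r_p = 1737 + 210.9 = 1947.9 km = 1.9479×10⁶ m.
r_a = 1737 + 7273 = 9010.0 km = 9.0100×10⁶ m.
Semi-major axis a = (r_p + r_a)/2 = (1947.9 + 9010.0)/2 = 5478.9 km = 5.479×10⁶ m.
By Kepler's third law T = 2π√(a³/μ) = 2π × 5.791×10³ = 3.639×10⁴ s.
= 10.11 hours.

T ≈ 10.11 hours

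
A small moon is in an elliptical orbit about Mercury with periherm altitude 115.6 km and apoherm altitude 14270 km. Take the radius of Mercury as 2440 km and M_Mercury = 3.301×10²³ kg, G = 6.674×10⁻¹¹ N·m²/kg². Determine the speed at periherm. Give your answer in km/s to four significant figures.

v ≈ 3.867 km/s

μ = GM = 6.674×10⁻¹¹ × 3.301×10²³ = 2.203×10¹³ m³/s².
r_p = 2440 + 115.6 = 2555.6 km = 2.5556×10⁶ m.
r_a = 2440 + 14270 = 16710 km = 1.6710×10⁷ m.
Semi-major axis a = (r_p + r_a)/2 = 9632.8 km = 9.633×10⁶ m.
Vis-viva: v² = μ(2/r − 1/a) = 2.203×10¹³ × (7.826×10⁻⁷ − 1.038×10⁻⁷) = 1.495×10⁷ m²/s².
v = 3867 m/s = 3.867 km/s.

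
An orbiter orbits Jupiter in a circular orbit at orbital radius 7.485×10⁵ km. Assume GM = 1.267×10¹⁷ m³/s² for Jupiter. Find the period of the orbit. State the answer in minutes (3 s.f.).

r = 7.485×10⁵ km = 7.485×10⁸ m.
Kepler's third law: T = 2π√(r³/μ) = 2π√((7.485×10⁸)³ / 1.267×10¹⁷).
r³/μ = 3.310×10⁹ s², so T = 2π × 5.753×10⁴ = 3.615×10⁵ s.
Converting: 3.615×10⁵ s ÷ 60.00 = 6025 minutes.

T ≈ 6020 minutes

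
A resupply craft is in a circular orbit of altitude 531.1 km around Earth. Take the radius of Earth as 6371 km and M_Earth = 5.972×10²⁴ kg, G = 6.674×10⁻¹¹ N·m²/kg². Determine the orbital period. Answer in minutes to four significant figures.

T ≈ 95.11 minutes

μ = GM = 6.674×10⁻¹¹ × 5.972×10²⁴ = 3.986×10¹⁴ m³/s².
r = 6371 + 531.1 = 6902.1 km = 6.9021×10⁶ m.
Kepler's third law: T = 2π√(r³/μ) = 2π√((6.902×10⁶)³ / 3.986×10¹⁴).
r³/μ = 8.250×10⁵ s², so T = 2π × 9.083×10² = 5.707×10³ s.
Converting: 5.707×10³ s ÷ 60.00 = 95.11 minutes.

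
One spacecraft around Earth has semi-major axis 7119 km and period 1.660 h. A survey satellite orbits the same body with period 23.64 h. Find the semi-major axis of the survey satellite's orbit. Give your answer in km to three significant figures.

a₂ ≈ 41800 km

Kepler's third law: a³ ∝ T², so a₂ = a₁ (T₂/T₁)^(2/3).
T₂/T₁ = 14.24, (T₂/T₁)^(2/3) = 5.875.
a₂ = 7119 × 5.875 = 41830 km.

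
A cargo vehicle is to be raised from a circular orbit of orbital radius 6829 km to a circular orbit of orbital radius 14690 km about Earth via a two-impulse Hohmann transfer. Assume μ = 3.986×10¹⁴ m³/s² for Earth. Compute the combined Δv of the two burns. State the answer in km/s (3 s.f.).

r₁ = 6829 km = 6.829×10⁶ m.
r₂ = 14690 km = 1.469×10⁷ m.
Transfer ellipse a_t = (r₁ + r₂)/2 = 1.076×10⁷ m.
At r₁: circular v_c1 = √(μ/r₁) = 7640 m/s; transfer-perigee v_p = √[μ(2/r₁ − 1/a_t)] = 8927 m/s.
Δv₁ = v_p − v_c1 = 1287 m/s.
At r₂: circular v_c2 = √(μ/r₂) = 5209 m/s; transfer-apogee v_a = √[μ(2/r₂ − 1/a_t)] = 4150 m/s.
Δv₂ = v_c2 − v_a = 1059 m/s.
Total Δv = Δv₁ + Δv₂ = 2346 m/s = 2.346 km/s.

Δv_total ≈ 2.35 km/s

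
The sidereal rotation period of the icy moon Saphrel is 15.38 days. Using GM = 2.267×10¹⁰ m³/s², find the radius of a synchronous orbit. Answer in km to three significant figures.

r_sync ≈ 10000 km

T = 15.38 days = 1.329×10⁶ s.
A synchronous orbit has period T, so by Kepler's third law a = (μT²/4π²)^(1/3).
μT²/4π² = 2.267×10¹⁰ × (1.329×10⁶)² / 39.48 = 1.014×10²¹ m³.
a = 1.005×10⁷ m = 10046 km.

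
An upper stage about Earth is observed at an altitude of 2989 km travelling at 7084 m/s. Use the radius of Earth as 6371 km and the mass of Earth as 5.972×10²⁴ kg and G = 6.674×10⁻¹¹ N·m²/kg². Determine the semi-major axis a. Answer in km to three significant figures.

a ≈ 11400 km

μ = GM = 6.674×10⁻¹¹ × 5.972×10²⁴ = 3.986×10¹⁴ m³/s².
r = 6371 + 2989 = 9360.0 km = 9.360×10⁶ m.
Specific orbital energy ε = v²/2 − μ/r = (7084)²/2 − 3.986×10¹⁴/9.360×10⁶ = -1.749×10⁷ J/kg.
Since ε = −μ/(2a), a = −μ/(2ε) = 1.139×10⁷ m = 11394 km.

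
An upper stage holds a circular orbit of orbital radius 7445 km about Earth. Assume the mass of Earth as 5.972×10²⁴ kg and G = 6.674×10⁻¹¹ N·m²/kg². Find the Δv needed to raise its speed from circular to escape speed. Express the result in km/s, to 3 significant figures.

Δv ≈ 3.03 km/s

μ = GM = 6.674×10⁻¹¹ × 5.972×10²⁴ = 3.986×10¹⁴ m³/s².
r = 7445 km = 7.445×10⁶ m.
Circular speed v_c = √(μ/r) = 7317 m/s.
Escape speed v_esc = √(2μ/r) = √2 × v_c = 10350 m/s.
Δv = v_esc − v_c = 3031 m/s = 3.031 km/s.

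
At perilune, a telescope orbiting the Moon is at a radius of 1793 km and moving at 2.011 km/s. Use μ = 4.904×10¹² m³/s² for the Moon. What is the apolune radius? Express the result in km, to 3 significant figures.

r_p = 1.793×10⁶ m.
Specific energy ε = v²/2 − μ/r = -7.130×10⁵ J/kg, so a = −μ/(2ε) = 3.439×10⁶ m.
The apsides satisfy r_p + r_a = 2a, so the apolune radius is 2a − r_p = 5.085×10⁶ m = 5084.8 km.

apolune radius ≈ 5080 km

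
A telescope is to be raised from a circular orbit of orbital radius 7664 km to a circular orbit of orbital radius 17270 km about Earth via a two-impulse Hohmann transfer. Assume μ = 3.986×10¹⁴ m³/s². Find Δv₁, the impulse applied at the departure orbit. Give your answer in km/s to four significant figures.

r₁ = 7664 km = 7.664×10⁶ m.
r₂ = 17270 km = 1.727×10⁷ m.
Transfer ellipse a_t = (r₁ + r₂)/2 = 1.247×10⁷ m.
At r₁: circular v_c1 = √(μ/r₁) = 7212 m/s; transfer-perigee v_p = √[μ(2/r₁ − 1/a_t)] = 8488 m/s.
Δv₁ = v_p − v_c1 = 1276 m/s.
= 1.276 km/s.

Δv ≈ 1.276 km/s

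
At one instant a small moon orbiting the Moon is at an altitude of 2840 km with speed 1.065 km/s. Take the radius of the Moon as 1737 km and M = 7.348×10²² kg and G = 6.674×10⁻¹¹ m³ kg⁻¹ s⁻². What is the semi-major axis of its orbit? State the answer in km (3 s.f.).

μ = GM = 6.674×10⁻¹¹ × 7.348×10²² = 4.904×10¹² m³/s².
r = 1737 + 2840 = 4577.0 km = 4.577×10⁶ m.
Vis-viva rearranged: 1/a = 2/r − v²/μ = 4.370×10⁻⁷ − 2.313×10⁻⁷ = 2.057×10⁻⁷ m⁻¹.
a = 4.862×10⁶ m = 4861.8 km.

a ≈ 4860 km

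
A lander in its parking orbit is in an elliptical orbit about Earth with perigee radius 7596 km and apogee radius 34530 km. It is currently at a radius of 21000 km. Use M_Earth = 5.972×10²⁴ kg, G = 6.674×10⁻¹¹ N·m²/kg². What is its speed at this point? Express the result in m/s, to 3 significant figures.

μ = GM = 6.674×10⁻¹¹ × 5.972×10²⁴ = 3.986×10¹⁴ m³/s².
Semi-major axis a = (r_p + r_a)/2 = 21063 km = 2.106×10⁷ m.
Vis-viva: v² = μ(2/r − 1/a) = 3.986×10¹⁴ × (9.524×10⁻⁸ − 4.748×10⁻⁸) = 1.904×10⁷ m²/s².
v = 4363 m/s.

v ≈ 4360 m/s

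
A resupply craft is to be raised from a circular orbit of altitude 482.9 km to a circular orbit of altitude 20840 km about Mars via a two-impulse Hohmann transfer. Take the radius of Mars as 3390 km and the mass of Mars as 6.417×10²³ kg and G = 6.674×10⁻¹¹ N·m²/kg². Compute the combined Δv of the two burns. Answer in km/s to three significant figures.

μ = GM = 6.674×10⁻¹¹ × 6.417×10²³ = 4.283×10¹³ m³/s².
r₁ = 3390 + 482.9 = 3872.9 km = 3.8729×10⁶ m.
r₂ = 3390 + 20840 = 24230 km = 2.4230×10⁷ m.
Transfer ellipse a_t = (r₁ + r₂)/2 = 1.405×10⁷ m.
At r₁: circular v_c1 = √(μ/r₁) = 3325 m/s; transfer-periapsis v_p = √[μ(2/r₁ − 1/a_t)] = 4367 m/s.
Δv₁ = v_p − v_c1 = 1041 m/s.
At r₂: circular v_c2 = √(μ/r₂) = 1329 m/s; transfer-apoapsis v_a = √[μ(2/r₂ − 1/a_t)] = 698.0 m/s.
Δv₂ = v_c2 − v_a = 631.5 m/s.
Total Δv = Δv₁ + Δv₂ = 1673 m/s = 1.673 km/s.

Δv_total ≈ 1.67 km/s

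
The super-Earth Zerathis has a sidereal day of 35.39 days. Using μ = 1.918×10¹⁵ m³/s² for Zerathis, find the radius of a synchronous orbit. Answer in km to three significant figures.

T = 35.39 days = 3.058×10⁶ s.
A synchronous orbit has period T, so by Kepler's third law a = (μT²/4π²)^(1/3).
μT²/4π² = 1.918×10¹⁵ × (3.058×10⁶)² / 39.48 = 4.542×10²⁶ m³.
a = 7.687×10⁸ m = 7.6870×10⁵ km.

r_sync ≈ 7.69×10⁵ km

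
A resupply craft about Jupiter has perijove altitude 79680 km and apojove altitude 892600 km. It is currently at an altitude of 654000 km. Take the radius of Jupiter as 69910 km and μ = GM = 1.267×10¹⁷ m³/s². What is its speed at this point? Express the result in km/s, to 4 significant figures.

r_p = 69910 + 79680 = 149590 km = 1.4959×10⁸ m.
r_a = 69910 + 892600 = 962510 km = 9.6251×10⁸ m.
r = 69910 + 654000 = 7.2391×10⁵ km = 7.239×10⁸ m.
Semi-major axis a = (r_p + r_a)/2 = 5.5605×10⁵ km = 5.560×10⁸ m.
Vis-viva: v² = μ(2/r − 1/a) = 1.267×10¹⁷ × (2.763×10⁻⁹ − 1.798×10⁻⁹) = 1.222×10⁸ m²/s².
v = 11050 m/s = 11.05 km/s.

v ≈ 11.05 km/s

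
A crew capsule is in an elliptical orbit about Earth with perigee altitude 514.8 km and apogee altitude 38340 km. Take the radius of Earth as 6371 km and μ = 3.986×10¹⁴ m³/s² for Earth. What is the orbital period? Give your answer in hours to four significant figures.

T ≈ 11.46 hours

r_p = 6371 + 514.8 = 6885.8 km = 6.8858×10⁶ m.
r_a = 6371 + 38340 = 44711 km = 4.4711×10⁷ m.
Semi-major axis a = (r_p + r_a)/2 = (6885.8 + 44711)/2 = 25798 km = 2.580×10⁷ m.
By Kepler's third law T = 2π√(a³/μ) = 2π × 6.563×10³ = 4.124×10⁴ s.
= 11.46 hours.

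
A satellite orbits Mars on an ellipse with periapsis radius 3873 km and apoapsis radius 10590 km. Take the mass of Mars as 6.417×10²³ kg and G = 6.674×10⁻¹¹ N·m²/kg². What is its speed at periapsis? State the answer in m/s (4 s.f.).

μ = GM = 6.674×10⁻¹¹ × 6.417×10²³ = 4.283×10¹³ m³/s².
Semi-major axis a = (r_p + r_a)/2 = 7231.5 km = 7.232×10⁶ m.
Vis-viva: v² = μ(2/r − 1/a) = 4.283×10¹³ × (5.164×10⁻⁷ − 1.383×10⁻⁷) = 1.619×10⁷ m²/s².
v = 4024 m/s.

v ≈ 4024 m/s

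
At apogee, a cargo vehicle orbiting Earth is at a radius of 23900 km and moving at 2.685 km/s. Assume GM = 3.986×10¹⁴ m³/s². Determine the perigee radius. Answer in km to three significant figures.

perigee radius ≈ 6590 km

r_a = 2.390×10⁷ m.
Specific energy ε = v²/2 − μ/r = -1.307×10⁷ J/kg, so a = −μ/(2ε) = 1.524×10⁷ m.
The apsides satisfy r_p + r_a = 2a, so the perigee radius is 2a − r_a = 6.590×10⁶ m = 6589.8 km.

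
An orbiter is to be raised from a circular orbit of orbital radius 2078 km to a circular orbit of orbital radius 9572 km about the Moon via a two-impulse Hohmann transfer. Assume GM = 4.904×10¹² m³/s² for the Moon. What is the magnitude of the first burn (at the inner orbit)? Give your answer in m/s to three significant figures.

r₁ = 2078 km = 2.078×10⁶ m.
r₂ = 9572 km = 9.572×10⁶ m.
Transfer ellipse a_t = (r₁ + r₂)/2 = 5.825×10⁶ m.
At r₁: circular v_c1 = √(μ/r₁) = 1536 m/s; transfer-perilune v_p = √[μ(2/r₁ − 1/a_t)] = 1969 m/s.
Δv₁ = v_p − v_c1 = 433.1 m/s.

Δv ≈ 433 m/s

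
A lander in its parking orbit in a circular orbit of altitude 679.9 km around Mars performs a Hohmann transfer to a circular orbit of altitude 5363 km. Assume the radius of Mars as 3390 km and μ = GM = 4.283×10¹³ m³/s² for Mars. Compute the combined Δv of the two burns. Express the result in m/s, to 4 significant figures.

r₁ = 3390 + 679.9 = 4069.9 km = 4.0699×10⁶ m.
r₂ = 3390 + 5363 = 8753.0 km = 8.7530×10⁶ m.
Transfer ellipse a_t = (r₁ + r₂)/2 = 6.411×10⁶ m.
At r₁: circular v_c1 = √(μ/r₁) = 3244 m/s; transfer-periapsis v_p = √[μ(2/r₁ − 1/a_t)] = 3790 m/s.
Δv₁ = v_p − v_c1 = 546.4 m/s.
At r₂: circular v_c2 = √(μ/r₂) = 2212 m/s; transfer-apoapsis v_a = √[μ(2/r₂ − 1/a_t)] = 1762 m/s.
Δv₂ = v_c2 − v_a = 449.6 m/s.
Total Δv = Δv₁ + Δv₂ = 996.0 m/s.

Δv_total ≈ 996.0 m/s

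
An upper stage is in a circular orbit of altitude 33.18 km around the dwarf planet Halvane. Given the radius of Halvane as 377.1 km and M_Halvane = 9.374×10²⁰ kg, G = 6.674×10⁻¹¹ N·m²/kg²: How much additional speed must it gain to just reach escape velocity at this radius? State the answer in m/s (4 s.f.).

μ = GM = 6.674×10⁻¹¹ × 9.374×10²⁰ = 6.256×10¹⁰ m³/s².
r = 377.1 + 33.18 = 410.28 km = 4.1028×10⁵ m.
Circular speed v_c = √(μ/r) = 390.5 m/s.
Escape speed v_esc = √(2μ/r) = √2 × v_c = 552.2 m/s.
Δv = v_esc − v_c = 161.7 m/s.

Δv ≈ 161.7 m/s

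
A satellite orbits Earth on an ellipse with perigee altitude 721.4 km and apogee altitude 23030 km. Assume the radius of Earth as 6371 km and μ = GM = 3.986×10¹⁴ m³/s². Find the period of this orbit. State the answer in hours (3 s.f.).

T ≈ 6.81 hours

r_p = 6371 + 721.4 = 7092.4 km = 7.0924×10⁶ m.
r_a = 6371 + 23030 = 29401 km = 2.9401×10⁷ m.
Semi-major axis a = (r_p + r_a)/2 = (7092.4 + 29401)/2 = 18247 km = 1.825×10⁷ m.
By Kepler's third law T = 2π√(a³/μ) = 2π × 3.904×10³ = 2.453×10⁴ s.
= 6.814 hours.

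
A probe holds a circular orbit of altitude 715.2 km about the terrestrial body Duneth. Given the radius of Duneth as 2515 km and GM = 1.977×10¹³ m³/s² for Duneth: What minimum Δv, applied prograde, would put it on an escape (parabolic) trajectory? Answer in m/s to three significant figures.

r = 2515 + 715.2 = 3230.2 km = 3.2302×10⁶ m.
Circular speed v_c = √(μ/r) = 2474 m/s.
Escape speed v_esc = √(2μ/r) = √2 × v_c = 3499 m/s.
Δv = v_esc − v_c = 1025 m/s.

Δv ≈ 1020 m/s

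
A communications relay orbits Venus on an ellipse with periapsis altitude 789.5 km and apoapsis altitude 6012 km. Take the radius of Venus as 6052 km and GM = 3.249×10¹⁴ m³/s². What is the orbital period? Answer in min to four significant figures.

r_p = 6052 + 789.5 = 6841.5 km = 6.8415×10⁶ m.
r_a = 6052 + 6012 = 12064 km = 1.2064×10⁷ m.
Semi-major axis a = (r_p + r_a)/2 = (6841.5 + 12064)/2 = 9452.8 km = 9.453×10⁶ m.
By Kepler's third law T = 2π√(a³/μ) = 2π × 1.612×10³ = 1.013×10⁴ s.
= 168.8 min.

T ≈ 168.8 min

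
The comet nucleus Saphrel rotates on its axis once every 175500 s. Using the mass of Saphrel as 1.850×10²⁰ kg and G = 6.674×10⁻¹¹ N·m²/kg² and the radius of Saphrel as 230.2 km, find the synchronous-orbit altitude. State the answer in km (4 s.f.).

h_sync ≈ 1898 km

μ = GM = 6.674×10⁻¹¹ × 1.850×10²⁰ = 1.235×10¹⁰ m³/s².
A synchronous orbit has period T, so by Kepler's third law a = (μT²/4π²)^(1/3).
μT²/4π² = 1.235×10¹⁰ × (1.755×10⁵)² / 39.48 = 9.633×10¹⁸ m³.
a = 2.128×10⁶ m = 2127.7 km.
Altitude h = a − R = 2127.7 − 230.2 = 1897.5 km.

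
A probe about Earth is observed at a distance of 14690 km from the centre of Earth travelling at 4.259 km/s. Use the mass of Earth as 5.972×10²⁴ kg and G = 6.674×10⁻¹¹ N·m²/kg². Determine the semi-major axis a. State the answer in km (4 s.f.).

a ≈ 11030 km

μ = GM = 6.674×10⁻¹¹ × 5.972×10²⁴ = 3.986×10¹⁴ m³/s².
r = 1.469×10⁷ m.
Specific orbital energy ε = v²/2 − μ/r = (4259)²/2 − 3.986×10¹⁴/1.469×10⁷ = -1.806×10⁷ J/kg.
Since ε = −μ/(2a), a = −μ/(2ε) = 1.103×10⁷ m = 11033 km.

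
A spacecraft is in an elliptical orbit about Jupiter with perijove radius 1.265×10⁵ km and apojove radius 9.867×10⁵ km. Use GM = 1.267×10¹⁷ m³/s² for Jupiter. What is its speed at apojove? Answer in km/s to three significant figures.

v ≈ 5.40 km/s

Semi-major axis a = (r_p + r_a)/2 = 5.5660×10⁵ km = 5.566×10⁸ m.
Vis-viva: v² = μ(2/r − 1/a) = 1.267×10¹⁷ × (2.027×10⁻⁹ − 1.797×10⁻⁹) = 2.918×10⁷ m²/s².
v = 5402 m/s = 5.402 km/s.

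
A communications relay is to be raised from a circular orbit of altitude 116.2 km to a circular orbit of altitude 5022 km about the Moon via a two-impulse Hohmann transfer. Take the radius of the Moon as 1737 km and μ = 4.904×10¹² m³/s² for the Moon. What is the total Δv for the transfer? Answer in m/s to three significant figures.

Δv_total ≈ 704 m/s

r₁ = 1737 + 116.2 = 1853.2 km = 1.8532×10⁶ m.
r₂ = 1737 + 5022 = 6759.0 km = 6.7590×10⁶ m.
Transfer ellipse a_t = (r₁ + r₂)/2 = 4.306×10⁶ m.
At r₁: circular v_c1 = √(μ/r₁) = 1627 m/s; transfer-perilune v_p = √[μ(2/r₁ − 1/a_t)] = 2038 m/s.
Δv₁ = v_p − v_c1 = 411.3 m/s.
At r₂: circular v_c2 = √(μ/r₂) = 851.8 m/s; transfer-apolune v_a = √[μ(2/r₂ − 1/a_t)] = 558.8 m/s.
Δv₂ = v_c2 − v_a = 293.0 m/s.
Total Δv = Δv₁ + Δv₂ = 704.3 m/s.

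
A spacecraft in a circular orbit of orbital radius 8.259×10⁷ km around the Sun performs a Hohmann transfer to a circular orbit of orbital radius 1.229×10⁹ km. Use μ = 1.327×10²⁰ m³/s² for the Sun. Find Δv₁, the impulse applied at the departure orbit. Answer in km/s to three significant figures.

Δv ≈ 14.8 km/s

r₁ = 8.259×10⁷ km = 8.259×10¹⁰ m.
r₂ = 1.229×10⁹ km = 1.229×10¹² m.
Transfer ellipse a_t = (r₁ + r₂)/2 = 6.558×10¹¹ m.
At r₁: circular v_c1 = √(μ/r₁) = 40080 m/s; transfer-perihelion v_p = √[μ(2/r₁ − 1/a_t)] = 54870 m/s.
Δv₁ = v_p − v_c1 = 14790 m/s.
= 14.79 km/s.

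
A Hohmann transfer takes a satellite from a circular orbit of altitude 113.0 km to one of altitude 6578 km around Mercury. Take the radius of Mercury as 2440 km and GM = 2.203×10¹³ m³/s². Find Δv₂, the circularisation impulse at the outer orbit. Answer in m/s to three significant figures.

Δv ≈ 525 m/s

r₁ = 2440 + 113.0 = 2553.0 km = 2.5530×10⁶ m.
r₂ = 2440 + 6578 = 9018.0 km = 9.0180×10⁶ m.
Transfer ellipse a_t = (r₁ + r₂)/2 = 5.786×10⁶ m.
At r₁: circular v_c1 = √(μ/r₁) = 2938 m/s; transfer-periherm v_p = √[μ(2/r₁ − 1/a_t)] = 3667 m/s.
At r₂: circular v_c2 = √(μ/r₂) = 1563 m/s; transfer-apoherm v_a = √[μ(2/r₂ − 1/a_t)] = 1038 m/s.
Δv₂ = v_c2 − v_a = 524.7 m/s.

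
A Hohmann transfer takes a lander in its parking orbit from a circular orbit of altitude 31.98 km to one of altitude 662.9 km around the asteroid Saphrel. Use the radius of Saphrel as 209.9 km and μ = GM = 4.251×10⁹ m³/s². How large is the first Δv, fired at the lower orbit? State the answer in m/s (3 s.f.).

Δv ≈ 33.3 m/s

r₁ = 209.9 + 31.98 = 241.88 km = 2.4188×10⁵ m.
r₂ = 209.9 + 662.9 = 872.80 km = 8.7280×10⁵ m.
Transfer ellipse a_t = (r₁ + r₂)/2 = 5.573×10⁵ m.
At r₁: circular v_c1 = √(μ/r₁) = 132.6 m/s; transfer-periapsis v_p = √[μ(2/r₁ − 1/a_t)] = 165.9 m/s.
Δv₁ = v_p − v_c1 = 33.33 m/s.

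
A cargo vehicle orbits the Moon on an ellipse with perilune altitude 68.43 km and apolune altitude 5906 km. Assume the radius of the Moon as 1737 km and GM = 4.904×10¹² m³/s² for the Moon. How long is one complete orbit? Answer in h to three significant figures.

T ≈ 8.09 h

r_p = 1737 + 68.43 = 1805.4 km = 1.8054×10⁶ m.
r_a = 1737 + 5906 = 7643.0 km = 7.6430×10⁶ m.
Semi-major axis a = (r_p + r_a)/2 = (1805.4 + 7643.0)/2 = 4724.2 km = 4.724×10⁶ m.
By Kepler's third law T = 2π√(a³/μ) = 2π × 4.637×10³ = 2.913×10⁴ s.
= 8.093 h.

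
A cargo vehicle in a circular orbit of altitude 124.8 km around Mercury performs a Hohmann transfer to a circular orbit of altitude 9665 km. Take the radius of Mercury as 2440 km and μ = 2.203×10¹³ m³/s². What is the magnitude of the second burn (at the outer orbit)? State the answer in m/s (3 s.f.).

r₁ = 2440 + 124.8 = 2564.8 km = 2.5648×10⁶ m.
r₂ = 2440 + 9665 = 12105 km = 1.2105×10⁷ m.
Transfer ellipse a_t = (r₁ + r₂)/2 = 7.335×10⁶ m.
At r₁: circular v_c1 = √(μ/r₁) = 2931 m/s; transfer-periherm v_p = √[μ(2/r₁ − 1/a_t)] = 3765 m/s.
At r₂: circular v_c2 = √(μ/r₂) = 1349 m/s; transfer-apoherm v_a = √[μ(2/r₂ − 1/a_t)] = 797.7 m/s.
Δv₂ = v_c2 − v_a = 551.3 m/s.

Δv ≈ 551 m/s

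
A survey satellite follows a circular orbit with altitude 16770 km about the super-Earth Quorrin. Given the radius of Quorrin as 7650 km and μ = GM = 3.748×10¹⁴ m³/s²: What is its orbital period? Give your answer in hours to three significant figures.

T ≈ 10.9 hours

r = 7650 + 16770 = 24420 km = 2.4420×10⁷ m.
Kepler's third law: T = 2π√(r³/μ) = 2π√((2.442×10⁷)³ / 3.748×10¹⁴).
r³/μ = 3.885×10⁷ s², so T = 2π × 6.233×10³ = 3.917×10⁴ s.
Converting: 3.917×10⁴ s ÷ 3600 = 10.88 hours.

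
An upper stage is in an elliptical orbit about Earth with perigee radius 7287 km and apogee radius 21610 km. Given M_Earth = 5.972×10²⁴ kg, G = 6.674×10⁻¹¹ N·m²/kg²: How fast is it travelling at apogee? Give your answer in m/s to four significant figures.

μ = GM = 6.674×10⁻¹¹ × 5.972×10²⁴ = 3.986×10¹⁴ m³/s².
Semi-major axis a = (r_p + r_a)/2 = 14448 km = 1.445×10⁷ m.
Vis-viva: v² = μ(2/r − 1/a) = 3.986×10¹⁴ × (9.255×10⁻⁸ − 6.921×10⁻⁸) = 9.302×10⁶ m²/s².
v = 3050 m/s.

v ≈ 3050 m/s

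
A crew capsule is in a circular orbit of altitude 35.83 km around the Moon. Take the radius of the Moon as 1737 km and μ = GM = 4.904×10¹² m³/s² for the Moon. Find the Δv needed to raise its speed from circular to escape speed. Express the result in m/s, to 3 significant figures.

Δv ≈ 689 m/s

r = 1737 + 35.83 = 1772.8 km = 1.7728×10⁶ m.
Circular speed v_c = √(μ/r) = 1663 m/s.
Escape speed v_esc = √(2μ/r) = √2 × v_c = 2352 m/s.
Δv = v_esc − v_c = 688.9 m/s.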